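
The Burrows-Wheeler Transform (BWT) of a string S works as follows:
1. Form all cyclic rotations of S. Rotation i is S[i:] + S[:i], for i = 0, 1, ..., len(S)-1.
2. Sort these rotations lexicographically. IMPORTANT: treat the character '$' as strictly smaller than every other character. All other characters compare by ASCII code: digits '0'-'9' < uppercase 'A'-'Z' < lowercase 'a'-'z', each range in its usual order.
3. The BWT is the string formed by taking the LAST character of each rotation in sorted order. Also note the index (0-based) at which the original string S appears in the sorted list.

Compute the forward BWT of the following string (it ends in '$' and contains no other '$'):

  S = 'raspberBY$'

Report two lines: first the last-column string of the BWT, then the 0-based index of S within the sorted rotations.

All 10 rotations (rotation i = S[i:]+S[:i]):
  rot[0] = raspberBY$
  rot[1] = aspberBY$r
  rot[2] = spberBY$ra
  rot[3] = pberBY$ras
  rot[4] = berBY$rasp
  rot[5] = erBY$raspb
  rot[6] = rBY$raspbe
  rot[7] = BY$raspber
  rot[8] = Y$raspberB
  rot[9] = $raspberBY
Sorted (with $ < everything):
  sorted[0] = $raspberBY  (last char: 'Y')
  sorted[1] = BY$raspber  (last char: 'r')
  sorted[2] = Y$raspberB  (last char: 'B')
  sorted[3] = aspberBY$r  (last char: 'r')
  sorted[4] = berBY$rasp  (last char: 'p')
  sorted[5] = erBY$raspb  (last char: 'b')
  sorted[6] = pberBY$ras  (last char: 's')
  sorted[7] = rBY$raspbe  (last char: 'e')
  sorted[8] = raspberBY$  (last char: '$')
  sorted[9] = spberBY$ra  (last char: 'a')
Last column: YrBrpbse$a
Original string S is at sorted index 8

Answer: YrBrpbse$a
8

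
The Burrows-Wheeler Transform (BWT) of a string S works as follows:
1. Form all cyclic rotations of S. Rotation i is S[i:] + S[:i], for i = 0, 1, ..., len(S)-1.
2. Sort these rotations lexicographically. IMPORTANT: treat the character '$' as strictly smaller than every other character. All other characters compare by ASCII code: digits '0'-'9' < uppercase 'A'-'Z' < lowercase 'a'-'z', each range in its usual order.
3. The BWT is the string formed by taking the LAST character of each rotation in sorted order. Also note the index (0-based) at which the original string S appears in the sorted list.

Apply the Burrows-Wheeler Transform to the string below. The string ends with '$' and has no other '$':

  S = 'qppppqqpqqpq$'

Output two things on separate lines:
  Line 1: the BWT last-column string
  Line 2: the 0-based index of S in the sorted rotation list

Answer: qqppqqpp$qqpp
8

Derivation:
All 13 rotations (rotation i = S[i:]+S[:i]):
  rot[0] = qppppqqpqqpq$
  rot[1] = ppppqqpqqpq$q
  rot[2] = pppqqpqqpq$qp
  rot[3] = ppqqpqqpq$qpp
  rot[4] = pqqpqqpq$qppp
  rot[5] = qqpqqpq$qpppp
  rot[6] = qpqqpq$qppppq
  rot[7] = pqqpq$qppppqq
  rot[8] = qqpq$qppppqqp
  rot[9] = qpq$qppppqqpq
  rot[10] = pq$qppppqqpqq
  rot[11] = q$qppppqqpqqp
  rot[12] = $qppppqqpqqpq
Sorted (with $ < everything):
  sorted[0] = $qppppqqpqqpq  (last char: 'q')
  sorted[1] = ppppqqpqqpq$q  (last char: 'q')
  sorted[2] = pppqqpqqpq$qp  (last char: 'p')
  sorted[3] = ppqqpqqpq$qpp  (last char: 'p')
  sorted[4] = pq$qppppqqpqq  (last char: 'q')
  sorted[5] = pqqpq$qppppqq  (last char: 'q')
  sorted[6] = pqqpqqpq$qppp  (last char: 'p')
  sorted[7] = q$qppppqqpqqp  (last char: 'p')
  sorted[8] = qppppqqpqqpq$  (last char: '$')
  sorted[9] = qpq$qppppqqpq  (last char: 'q')
  sorted[10] = qpqqpq$qppppq  (last char: 'q')
  sorted[11] = qqpq$qppppqqp  (last char: 'p')
  sorted[12] = qqpqqpq$qpppp  (last char: 'p')
Last column: qqppqqpp$qqpp
Original string S is at sorted index 8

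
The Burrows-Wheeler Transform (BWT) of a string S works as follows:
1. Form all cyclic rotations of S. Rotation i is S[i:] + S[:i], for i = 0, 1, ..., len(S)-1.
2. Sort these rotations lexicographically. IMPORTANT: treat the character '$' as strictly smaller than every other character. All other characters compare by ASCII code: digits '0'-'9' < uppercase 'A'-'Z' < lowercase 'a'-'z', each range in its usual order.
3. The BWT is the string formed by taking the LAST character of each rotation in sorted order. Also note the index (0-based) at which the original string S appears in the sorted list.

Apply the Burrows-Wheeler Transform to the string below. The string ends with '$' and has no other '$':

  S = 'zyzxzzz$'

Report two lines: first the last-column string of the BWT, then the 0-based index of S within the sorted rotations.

Answer: zzzzy$zx
5

Derivation:
All 8 rotations (rotation i = S[i:]+S[:i]):
  rot[0] = zyzxzzz$
  rot[1] = yzxzzz$z
  rot[2] = zxzzz$zy
  rot[3] = xzzz$zyz
  rot[4] = zzz$zyzx
  rot[5] = zz$zyzxz
  rot[6] = z$zyzxzz
  rot[7] = $zyzxzzz
Sorted (with $ < everything):
  sorted[0] = $zyzxzzz  (last char: 'z')
  sorted[1] = xzzz$zyz  (last char: 'z')
  sorted[2] = yzxzzz$z  (last char: 'z')
  sorted[3] = z$zyzxzz  (last char: 'z')
  sorted[4] = zxzzz$zy  (last char: 'y')
  sorted[5] = zyzxzzz$  (last char: '$')
  sorted[6] = zz$zyzxz  (last char: 'z')
  sorted[7] = zzz$zyzx  (last char: 'x')
Last column: zzzzy$zx
Original string S is at sorted index 5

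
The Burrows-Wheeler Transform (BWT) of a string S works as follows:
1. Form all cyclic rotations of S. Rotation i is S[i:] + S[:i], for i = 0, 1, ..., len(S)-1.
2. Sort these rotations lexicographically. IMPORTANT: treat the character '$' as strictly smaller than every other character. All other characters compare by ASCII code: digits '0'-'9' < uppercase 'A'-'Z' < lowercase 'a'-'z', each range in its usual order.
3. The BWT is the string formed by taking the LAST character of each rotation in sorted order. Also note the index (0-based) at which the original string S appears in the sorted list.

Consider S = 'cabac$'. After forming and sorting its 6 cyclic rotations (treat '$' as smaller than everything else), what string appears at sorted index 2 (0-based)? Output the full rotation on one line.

Answer: ac$cab

Derivation:
All 6 rotations (rotation i = S[i:]+S[:i]):
  rot[0] = cabac$
  rot[1] = abac$c
  rot[2] = bac$ca
  rot[3] = ac$cab
  rot[4] = c$caba
  rot[5] = $cabac
Sorted (with $ < everything):
  sorted[0] = $cabac
  sorted[1] = abac$c
  sorted[2] = ac$cab
  sorted[3] = bac$ca
  sorted[4] = c$caba
  sorted[5] = cabac$
sorted[2] = ac$cab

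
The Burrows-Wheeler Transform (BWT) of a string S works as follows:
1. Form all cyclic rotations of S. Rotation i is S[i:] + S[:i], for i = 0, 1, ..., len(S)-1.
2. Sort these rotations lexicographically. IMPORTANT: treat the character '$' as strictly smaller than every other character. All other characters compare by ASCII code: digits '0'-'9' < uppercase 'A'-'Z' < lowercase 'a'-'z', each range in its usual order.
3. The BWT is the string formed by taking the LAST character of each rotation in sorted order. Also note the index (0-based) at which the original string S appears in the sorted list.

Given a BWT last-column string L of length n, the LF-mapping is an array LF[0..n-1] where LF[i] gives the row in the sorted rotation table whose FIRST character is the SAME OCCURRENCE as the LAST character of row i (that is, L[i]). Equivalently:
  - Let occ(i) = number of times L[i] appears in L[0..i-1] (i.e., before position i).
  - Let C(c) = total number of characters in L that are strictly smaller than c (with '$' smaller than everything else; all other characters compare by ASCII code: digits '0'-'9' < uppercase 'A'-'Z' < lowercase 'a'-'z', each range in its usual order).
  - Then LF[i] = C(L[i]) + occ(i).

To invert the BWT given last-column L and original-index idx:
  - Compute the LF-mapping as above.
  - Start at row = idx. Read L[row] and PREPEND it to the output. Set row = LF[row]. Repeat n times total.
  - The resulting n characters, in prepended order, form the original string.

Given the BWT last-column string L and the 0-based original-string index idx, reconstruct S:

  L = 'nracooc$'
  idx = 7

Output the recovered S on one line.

LF mapping: 4 7 1 2 5 6 3 0
Walk LF starting at row 7, prepending L[row]:
  step 1: row=7, L[7]='$', prepend. Next row=LF[7]=0
  step 2: row=0, L[0]='n', prepend. Next row=LF[0]=4
  step 3: row=4, L[4]='o', prepend. Next row=LF[4]=5
  step 4: row=5, L[5]='o', prepend. Next row=LF[5]=6
  step 5: row=6, L[6]='c', prepend. Next row=LF[6]=3
  step 6: row=3, L[3]='c', prepend. Next row=LF[3]=2
  step 7: row=2, L[2]='a', prepend. Next row=LF[2]=1
  step 8: row=1, L[1]='r', prepend. Next row=LF[1]=7
Reversed output: raccoon$

Answer: raccoon$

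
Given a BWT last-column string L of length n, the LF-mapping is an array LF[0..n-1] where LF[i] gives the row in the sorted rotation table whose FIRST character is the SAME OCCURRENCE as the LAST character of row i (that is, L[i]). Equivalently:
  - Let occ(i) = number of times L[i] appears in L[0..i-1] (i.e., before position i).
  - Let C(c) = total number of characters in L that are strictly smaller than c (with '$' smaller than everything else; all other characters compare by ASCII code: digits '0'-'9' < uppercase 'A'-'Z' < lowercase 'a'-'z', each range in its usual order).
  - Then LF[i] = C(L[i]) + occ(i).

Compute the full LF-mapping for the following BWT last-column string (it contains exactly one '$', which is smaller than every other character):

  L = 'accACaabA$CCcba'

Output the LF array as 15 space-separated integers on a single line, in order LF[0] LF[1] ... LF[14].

Char counts: '$':1, 'A':2, 'C':3, 'a':4, 'b':2, 'c':3
C (first-col start): C('$')=0, C('A')=1, C('C')=3, C('a')=6, C('b')=10, C('c')=12
L[0]='a': occ=0, LF[0]=C('a')+0=6+0=6
L[1]='c': occ=0, LF[1]=C('c')+0=12+0=12
L[2]='c': occ=1, LF[2]=C('c')+1=12+1=13
L[3]='A': occ=0, LF[3]=C('A')+0=1+0=1
L[4]='C': occ=0, LF[4]=C('C')+0=3+0=3
L[5]='a': occ=1, LF[5]=C('a')+1=6+1=7
L[6]='a': occ=2, LF[6]=C('a')+2=6+2=8
L[7]='b': occ=0, LF[7]=C('b')+0=10+0=10
L[8]='A': occ=1, LF[8]=C('A')+1=1+1=2
L[9]='$': occ=0, LF[9]=C('$')+0=0+0=0
L[10]='C': occ=1, LF[10]=C('C')+1=3+1=4
L[11]='C': occ=2, LF[11]=C('C')+2=3+2=5
L[12]='c': occ=2, LF[12]=C('c')+2=12+2=14
L[13]='b': occ=1, LF[13]=C('b')+1=10+1=11
L[14]='a': occ=3, LF[14]=C('a')+3=6+3=9

Answer: 6 12 13 1 3 7 8 10 2 0 4 5 14 11 9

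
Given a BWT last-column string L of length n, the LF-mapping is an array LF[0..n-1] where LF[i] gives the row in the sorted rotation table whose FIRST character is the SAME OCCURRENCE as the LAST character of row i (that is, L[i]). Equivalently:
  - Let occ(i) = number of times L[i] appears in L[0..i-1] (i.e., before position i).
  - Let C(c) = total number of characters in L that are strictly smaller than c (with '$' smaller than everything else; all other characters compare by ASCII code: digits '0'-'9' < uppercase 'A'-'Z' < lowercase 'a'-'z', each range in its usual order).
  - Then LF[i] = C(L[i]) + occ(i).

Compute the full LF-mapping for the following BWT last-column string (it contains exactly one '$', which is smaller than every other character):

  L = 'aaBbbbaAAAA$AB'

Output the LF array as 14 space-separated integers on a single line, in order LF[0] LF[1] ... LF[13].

Char counts: '$':1, 'A':5, 'B':2, 'a':3, 'b':3
C (first-col start): C('$')=0, C('A')=1, C('B')=6, C('a')=8, C('b')=11
L[0]='a': occ=0, LF[0]=C('a')+0=8+0=8
L[1]='a': occ=1, LF[1]=C('a')+1=8+1=9
L[2]='B': occ=0, LF[2]=C('B')+0=6+0=6
L[3]='b': occ=0, LF[3]=C('b')+0=11+0=11
L[4]='b': occ=1, LF[4]=C('b')+1=11+1=12
L[5]='b': occ=2, LF[5]=C('b')+2=11+2=13
L[6]='a': occ=2, LF[6]=C('a')+2=8+2=10
L[7]='A': occ=0, LF[7]=C('A')+0=1+0=1
L[8]='A': occ=1, LF[8]=C('A')+1=1+1=2
L[9]='A': occ=2, LF[9]=C('A')+2=1+2=3
L[10]='A': occ=3, LF[10]=C('A')+3=1+3=4
L[11]='$': occ=0, LF[11]=C('$')+0=0+0=0
L[12]='A': occ=4, LF[12]=C('A')+4=1+4=5
L[13]='B': occ=1, LF[13]=C('B')+1=6+1=7

Answer: 8 9 6 11 12 13 10 1 2 3 4 0 5 7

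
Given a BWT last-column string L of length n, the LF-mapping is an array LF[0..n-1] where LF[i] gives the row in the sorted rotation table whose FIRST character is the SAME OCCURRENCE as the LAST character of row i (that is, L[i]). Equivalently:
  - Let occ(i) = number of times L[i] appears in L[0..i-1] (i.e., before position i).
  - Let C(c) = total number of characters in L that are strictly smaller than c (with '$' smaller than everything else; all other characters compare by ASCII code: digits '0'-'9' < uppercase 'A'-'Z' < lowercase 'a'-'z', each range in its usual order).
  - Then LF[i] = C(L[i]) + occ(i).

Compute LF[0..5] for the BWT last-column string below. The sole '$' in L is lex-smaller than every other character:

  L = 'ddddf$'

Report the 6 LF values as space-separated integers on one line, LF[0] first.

Answer: 1 2 3 4 5 0

Derivation:
Char counts: '$':1, 'd':4, 'f':1
C (first-col start): C('$')=0, C('d')=1, C('f')=5
L[0]='d': occ=0, LF[0]=C('d')+0=1+0=1
L[1]='d': occ=1, LF[1]=C('d')+1=1+1=2
L[2]='d': occ=2, LF[2]=C('d')+2=1+2=3
L[3]='d': occ=3, LF[3]=C('d')+3=1+3=4
L[4]='f': occ=0, LF[4]=C('f')+0=5+0=5
L[5]='$': occ=0, LF[5]=C('$')+0=0+0=0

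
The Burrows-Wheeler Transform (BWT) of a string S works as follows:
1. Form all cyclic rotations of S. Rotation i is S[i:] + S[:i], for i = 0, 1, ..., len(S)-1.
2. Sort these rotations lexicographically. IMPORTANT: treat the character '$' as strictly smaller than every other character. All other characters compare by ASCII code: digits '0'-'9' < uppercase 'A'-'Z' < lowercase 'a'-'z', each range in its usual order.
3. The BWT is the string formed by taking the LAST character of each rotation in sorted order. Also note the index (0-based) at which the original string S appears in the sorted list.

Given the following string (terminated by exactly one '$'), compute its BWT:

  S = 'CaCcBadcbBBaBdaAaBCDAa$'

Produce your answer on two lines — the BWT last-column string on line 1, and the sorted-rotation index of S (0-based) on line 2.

All 23 rotations (rotation i = S[i:]+S[:i]):
  rot[0] = CaCcBadcbBBaBdaAaBCDAa$
  rot[1] = aCcBadcbBBaBdaAaBCDAa$C
  rot[2] = CcBadcbBBaBdaAaBCDAa$Ca
  rot[3] = cBadcbBBaBdaAaBCDAa$CaC
  rot[4] = BadcbBBaBdaAaBCDAa$CaCc
  rot[5] = adcbBBaBdaAaBCDAa$CaCcB
  rot[6] = dcbBBaBdaAaBCDAa$CaCcBa
  rot[7] = cbBBaBdaAaBCDAa$CaCcBad
  rot[8] = bBBaBdaAaBCDAa$CaCcBadc
  rot[9] = BBaBdaAaBCDAa$CaCcBadcb
  rot[10] = BaBdaAaBCDAa$CaCcBadcbB
  rot[11] = aBdaAaBCDAa$CaCcBadcbBB
  rot[12] = BdaAaBCDAa$CaCcBadcbBBa
  rot[13] = daAaBCDAa$CaCcBadcbBBaB
  rot[14] = aAaBCDAa$CaCcBadcbBBaBd
  rot[15] = AaBCDAa$CaCcBadcbBBaBda
  rot[16] = aBCDAa$CaCcBadcbBBaBdaA
  rot[17] = BCDAa$CaCcBadcbBBaBdaAa
  rot[18] = CDAa$CaCcBadcbBBaBdaAaB
  rot[19] = DAa$CaCcBadcbBBaBdaAaBC
  rot[20] = Aa$CaCcBadcbBBaBdaAaBCD
  rot[21] = a$CaCcBadcbBBaBdaAaBCDA
  rot[22] = $CaCcBadcbBBaBdaAaBCDAa
Sorted (with $ < everything):
  sorted[0] = $CaCcBadcbBBaBdaAaBCDAa  (last char: 'a')
  sorted[1] = Aa$CaCcBadcbBBaBdaAaBCD  (last char: 'D')
  sorted[2] = AaBCDAa$CaCcBadcbBBaBda  (last char: 'a')
  sorted[3] = BBaBdaAaBCDAa$CaCcBadcb  (last char: 'b')
  sorted[4] = BCDAa$CaCcBadcbBBaBdaAa  (last char: 'a')
  sorted[5] = BaBdaAaBCDAa$CaCcBadcbB  (last char: 'B')
  sorted[6] = BadcbBBaBdaAaBCDAa$CaCc  (last char: 'c')
  sorted[7] = BdaAaBCDAa$CaCcBadcbBBa  (last char: 'a')
  sorted[8] = CDAa$CaCcBadcbBBaBdaAaB  (last char: 'B')
  sorted[9] = CaCcBadcbBBaBdaAaBCDAa$  (last char: '$')
  sorted[10] = CcBadcbBBaBdaAaBCDAa$Ca  (last char: 'a')
  sorted[11] = DAa$CaCcBadcbBBaBdaAaBC  (last char: 'C')
  sorted[12] = a$CaCcBadcbBBaBdaAaBCDA  (last char: 'A')
  sorted[13] = aAaBCDAa$CaCcBadcbBBaBd  (last char: 'd')
  sorted[14] = aBCDAa$CaCcBadcbBBaBdaA  (last char: 'A')
  sorted[15] = aBdaAaBCDAa$CaCcBadcbBB  (last char: 'B')
  sorted[16] = aCcBadcbBBaBdaAaBCDAa$C  (last char: 'C')
  sorted[17] = adcbBBaBdaAaBCDAa$CaCcB  (last char: 'B')
  sorted[18] = bBBaBdaAaBCDAa$CaCcBadc  (last char: 'c')
  sorted[19] = cBadcbBBaBdaAaBCDAa$CaC  (last char: 'C')
  sorted[20] = cbBBaBdaAaBCDAa$CaCcBad  (last char: 'd')
  sorted[21] = daAaBCDAa$CaCcBadcbBBaB  (last char: 'B')
  sorted[22] = dcbBBaBdaAaBCDAa$CaCcBa  (last char: 'a')
Last column: aDabaBcaB$aCAdABCBcCdBa
Original string S is at sorted index 9

Answer: aDabaBcaB$aCAdABCBcCdBa
9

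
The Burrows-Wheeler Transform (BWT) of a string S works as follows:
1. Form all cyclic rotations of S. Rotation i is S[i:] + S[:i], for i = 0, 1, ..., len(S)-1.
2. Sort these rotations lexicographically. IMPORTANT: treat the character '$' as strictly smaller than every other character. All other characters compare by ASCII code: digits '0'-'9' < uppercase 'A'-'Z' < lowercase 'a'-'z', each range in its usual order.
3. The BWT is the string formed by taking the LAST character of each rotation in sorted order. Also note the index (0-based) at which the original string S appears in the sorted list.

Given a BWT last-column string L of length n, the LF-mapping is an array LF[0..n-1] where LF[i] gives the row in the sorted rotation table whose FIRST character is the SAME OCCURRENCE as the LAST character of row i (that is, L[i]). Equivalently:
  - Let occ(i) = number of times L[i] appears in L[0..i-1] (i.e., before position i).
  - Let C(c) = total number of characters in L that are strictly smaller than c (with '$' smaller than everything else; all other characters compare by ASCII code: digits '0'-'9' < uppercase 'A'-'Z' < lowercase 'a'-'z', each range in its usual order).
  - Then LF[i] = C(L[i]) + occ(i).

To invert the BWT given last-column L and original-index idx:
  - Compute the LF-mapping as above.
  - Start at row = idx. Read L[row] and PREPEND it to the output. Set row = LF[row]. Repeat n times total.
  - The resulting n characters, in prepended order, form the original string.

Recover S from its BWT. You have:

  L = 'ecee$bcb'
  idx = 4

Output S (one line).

Answer: cebecbe$

Derivation:
LF mapping: 5 3 6 7 0 1 4 2
Walk LF starting at row 4, prepending L[row]:
  step 1: row=4, L[4]='$', prepend. Next row=LF[4]=0
  step 2: row=0, L[0]='e', prepend. Next row=LF[0]=5
  step 3: row=5, L[5]='b', prepend. Next row=LF[5]=1
  step 4: row=1, L[1]='c', prepend. Next row=LF[1]=3
  step 5: row=3, L[3]='e', prepend. Next row=LF[3]=7
  step 6: row=7, L[7]='b', prepend. Next row=LF[7]=2
  step 7: row=2, L[2]='e', prepend. Next row=LF[2]=6
  step 8: row=6, L[6]='c', prepend. Next row=LF[6]=4
Reversed output: cebecbe$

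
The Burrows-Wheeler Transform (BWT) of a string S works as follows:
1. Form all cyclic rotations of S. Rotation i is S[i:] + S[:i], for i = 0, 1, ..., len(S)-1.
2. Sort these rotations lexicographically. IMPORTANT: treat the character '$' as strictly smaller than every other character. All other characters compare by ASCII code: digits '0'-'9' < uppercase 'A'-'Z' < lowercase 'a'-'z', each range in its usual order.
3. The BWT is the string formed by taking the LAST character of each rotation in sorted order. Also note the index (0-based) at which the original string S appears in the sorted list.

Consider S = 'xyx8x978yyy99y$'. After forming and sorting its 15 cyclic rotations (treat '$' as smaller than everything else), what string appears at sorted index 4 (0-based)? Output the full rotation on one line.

All 15 rotations (rotation i = S[i:]+S[:i]):
  rot[0] = xyx8x978yyy99y$
  rot[1] = yx8x978yyy99y$x
  rot[2] = x8x978yyy99y$xy
  rot[3] = 8x978yyy99y$xyx
  rot[4] = x978yyy99y$xyx8
  rot[5] = 978yyy99y$xyx8x
  rot[6] = 78yyy99y$xyx8x9
  rot[7] = 8yyy99y$xyx8x97
  rot[8] = yyy99y$xyx8x978
  rot[9] = yy99y$xyx8x978y
  rot[10] = y99y$xyx8x978yy
  rot[11] = 99y$xyx8x978yyy
  rot[12] = 9y$xyx8x978yyy9
  rot[13] = y$xyx8x978yyy99
  rot[14] = $xyx8x978yyy99y
Sorted (with $ < everything):
  sorted[0] = $xyx8x978yyy99y
  sorted[1] = 78yyy99y$xyx8x9
  sorted[2] = 8x978yyy99y$xyx
  sorted[3] = 8yyy99y$xyx8x97
  sorted[4] = 978yyy99y$xyx8x
  sorted[5] = 99y$xyx8x978yyy
  sorted[6] = 9y$xyx8x978yyy9
  sorted[7] = x8x978yyy99y$xy
  sorted[8] = x978yyy99y$xyx8
  sorted[9] = xyx8x978yyy99y$
  sorted[10] = y$xyx8x978yyy99
  sorted[11] = y99y$xyx8x978yy
  sorted[12] = yx8x978yyy99y$x
  sorted[13] = yy99y$xyx8x978y
  sorted[14] = yyy99y$xyx8x978
sorted[4] = 978yyy99y$xyx8x

Answer: 978yyy99y$xyx8x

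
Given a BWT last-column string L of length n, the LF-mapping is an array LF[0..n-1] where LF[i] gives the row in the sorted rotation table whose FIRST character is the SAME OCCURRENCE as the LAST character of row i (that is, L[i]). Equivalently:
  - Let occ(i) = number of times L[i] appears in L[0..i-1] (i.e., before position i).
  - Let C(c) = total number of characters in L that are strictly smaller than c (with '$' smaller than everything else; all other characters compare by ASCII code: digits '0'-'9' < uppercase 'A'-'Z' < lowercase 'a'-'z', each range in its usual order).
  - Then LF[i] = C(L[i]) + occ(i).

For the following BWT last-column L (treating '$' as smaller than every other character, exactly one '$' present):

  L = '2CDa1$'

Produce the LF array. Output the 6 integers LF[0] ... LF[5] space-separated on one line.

Answer: 2 3 4 5 1 0

Derivation:
Char counts: '$':1, '1':1, '2':1, 'C':1, 'D':1, 'a':1
C (first-col start): C('$')=0, C('1')=1, C('2')=2, C('C')=3, C('D')=4, C('a')=5
L[0]='2': occ=0, LF[0]=C('2')+0=2+0=2
L[1]='C': occ=0, LF[1]=C('C')+0=3+0=3
L[2]='D': occ=0, LF[2]=C('D')+0=4+0=4
L[3]='a': occ=0, LF[3]=C('a')+0=5+0=5
L[4]='1': occ=0, LF[4]=C('1')+0=1+0=1
L[5]='$': occ=0, LF[5]=C('$')+0=0+0=0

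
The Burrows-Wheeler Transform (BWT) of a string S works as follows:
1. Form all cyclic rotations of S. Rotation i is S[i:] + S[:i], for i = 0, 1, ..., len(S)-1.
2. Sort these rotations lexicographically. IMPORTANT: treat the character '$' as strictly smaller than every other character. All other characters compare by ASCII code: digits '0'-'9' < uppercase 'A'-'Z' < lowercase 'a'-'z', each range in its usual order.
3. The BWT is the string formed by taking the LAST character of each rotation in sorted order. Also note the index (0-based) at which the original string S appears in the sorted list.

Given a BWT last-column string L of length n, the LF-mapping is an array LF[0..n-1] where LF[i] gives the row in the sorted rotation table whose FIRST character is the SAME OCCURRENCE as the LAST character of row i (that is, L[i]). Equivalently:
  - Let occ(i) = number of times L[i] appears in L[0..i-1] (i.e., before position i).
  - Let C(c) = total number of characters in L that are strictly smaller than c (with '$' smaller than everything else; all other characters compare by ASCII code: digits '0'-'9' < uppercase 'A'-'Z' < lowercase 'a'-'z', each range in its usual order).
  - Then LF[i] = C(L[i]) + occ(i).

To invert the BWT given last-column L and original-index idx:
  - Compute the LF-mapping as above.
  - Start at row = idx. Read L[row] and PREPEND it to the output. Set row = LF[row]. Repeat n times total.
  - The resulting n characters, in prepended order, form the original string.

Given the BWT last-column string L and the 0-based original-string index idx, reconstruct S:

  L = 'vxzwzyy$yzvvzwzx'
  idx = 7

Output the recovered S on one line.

Answer: xzzzwvzvyywzyxv$

Derivation:
LF mapping: 1 6 11 4 12 8 9 0 10 13 2 3 14 5 15 7
Walk LF starting at row 7, prepending L[row]:
  step 1: row=7, L[7]='$', prepend. Next row=LF[7]=0
  step 2: row=0, L[0]='v', prepend. Next row=LF[0]=1
  step 3: row=1, L[1]='x', prepend. Next row=LF[1]=6
  step 4: row=6, L[6]='y', prepend. Next row=LF[6]=9
  step 5: row=9, L[9]='z', prepend. Next row=LF[9]=13
  step 6: row=13, L[13]='w', prepend. Next row=LF[13]=5
  step 7: row=5, L[5]='y', prepend. Next row=LF[5]=8
  step 8: row=8, L[8]='y', prepend. Next row=LF[8]=10
  step 9: row=10, L[10]='v', prepend. Next row=LF[10]=2
  step 10: row=2, L[2]='z', prepend. Next row=LF[2]=11
  step 11: row=11, L[11]='v', prepend. Next row=LF[11]=3
  step 12: row=3, L[3]='w', prepend. Next row=LF[3]=4
  step 13: row=4, L[4]='z', prepend. Next row=LF[4]=12
  step 14: row=12, L[12]='z', prepend. Next row=LF[12]=14
  step 15: row=14, L[14]='z', prepend. Next row=LF[14]=15
  step 16: row=15, L[15]='x', prepend. Next row=LF[15]=7
Reversed output: xzzzwvzvyywzyxv$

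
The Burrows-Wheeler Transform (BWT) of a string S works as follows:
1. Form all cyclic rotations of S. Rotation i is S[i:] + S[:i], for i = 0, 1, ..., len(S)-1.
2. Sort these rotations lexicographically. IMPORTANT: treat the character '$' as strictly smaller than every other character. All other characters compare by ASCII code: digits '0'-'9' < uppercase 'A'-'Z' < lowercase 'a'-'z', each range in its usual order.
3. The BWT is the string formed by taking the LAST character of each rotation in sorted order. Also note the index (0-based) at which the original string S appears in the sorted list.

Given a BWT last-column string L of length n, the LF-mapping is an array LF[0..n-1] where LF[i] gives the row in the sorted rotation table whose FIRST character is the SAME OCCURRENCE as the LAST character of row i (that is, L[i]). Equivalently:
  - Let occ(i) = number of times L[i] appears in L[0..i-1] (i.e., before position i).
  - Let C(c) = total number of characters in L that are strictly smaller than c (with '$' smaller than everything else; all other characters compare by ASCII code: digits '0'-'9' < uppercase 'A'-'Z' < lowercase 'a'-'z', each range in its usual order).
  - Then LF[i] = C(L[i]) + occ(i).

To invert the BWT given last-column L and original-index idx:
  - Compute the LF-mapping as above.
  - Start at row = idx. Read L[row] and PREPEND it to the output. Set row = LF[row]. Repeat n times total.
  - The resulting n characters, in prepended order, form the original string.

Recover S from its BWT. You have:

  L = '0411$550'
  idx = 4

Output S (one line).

LF mapping: 1 5 3 4 0 6 7 2
Walk LF starting at row 4, prepending L[row]:
  step 1: row=4, L[4]='$', prepend. Next row=LF[4]=0
  step 2: row=0, L[0]='0', prepend. Next row=LF[0]=1
  step 3: row=1, L[1]='4', prepend. Next row=LF[1]=5
  step 4: row=5, L[5]='5', prepend. Next row=LF[5]=6
  step 5: row=6, L[6]='5', prepend. Next row=LF[6]=7
  step 6: row=7, L[7]='0', prepend. Next row=LF[7]=2
  step 7: row=2, L[2]='1', prepend. Next row=LF[2]=3
  step 8: row=3, L[3]='1', prepend. Next row=LF[3]=4
Reversed output: 1105540$

Answer: 1105540$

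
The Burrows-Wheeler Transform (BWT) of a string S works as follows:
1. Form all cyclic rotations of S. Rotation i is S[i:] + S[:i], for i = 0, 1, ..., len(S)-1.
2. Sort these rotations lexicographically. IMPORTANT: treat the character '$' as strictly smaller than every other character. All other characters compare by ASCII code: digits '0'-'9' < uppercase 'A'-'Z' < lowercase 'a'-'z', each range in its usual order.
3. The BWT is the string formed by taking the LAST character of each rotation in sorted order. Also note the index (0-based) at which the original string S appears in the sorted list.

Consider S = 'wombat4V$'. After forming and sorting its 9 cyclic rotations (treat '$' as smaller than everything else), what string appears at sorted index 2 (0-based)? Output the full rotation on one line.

Answer: V$wombat4

Derivation:
All 9 rotations (rotation i = S[i:]+S[:i]):
  rot[0] = wombat4V$
  rot[1] = ombat4V$w
  rot[2] = mbat4V$wo
  rot[3] = bat4V$wom
  rot[4] = at4V$womb
  rot[5] = t4V$womba
  rot[6] = 4V$wombat
  rot[7] = V$wombat4
  rot[8] = $wombat4V
Sorted (with $ < everything):
  sorted[0] = $wombat4V
  sorted[1] = 4V$wombat
  sorted[2] = V$wombat4
  sorted[3] = at4V$womb
  sorted[4] = bat4V$wom
  sorted[5] = mbat4V$wo
  sorted[6] = ombat4V$w
  sorted[7] = t4V$womba
  sorted[8] = wombat4V$
sorted[2] = V$wombat4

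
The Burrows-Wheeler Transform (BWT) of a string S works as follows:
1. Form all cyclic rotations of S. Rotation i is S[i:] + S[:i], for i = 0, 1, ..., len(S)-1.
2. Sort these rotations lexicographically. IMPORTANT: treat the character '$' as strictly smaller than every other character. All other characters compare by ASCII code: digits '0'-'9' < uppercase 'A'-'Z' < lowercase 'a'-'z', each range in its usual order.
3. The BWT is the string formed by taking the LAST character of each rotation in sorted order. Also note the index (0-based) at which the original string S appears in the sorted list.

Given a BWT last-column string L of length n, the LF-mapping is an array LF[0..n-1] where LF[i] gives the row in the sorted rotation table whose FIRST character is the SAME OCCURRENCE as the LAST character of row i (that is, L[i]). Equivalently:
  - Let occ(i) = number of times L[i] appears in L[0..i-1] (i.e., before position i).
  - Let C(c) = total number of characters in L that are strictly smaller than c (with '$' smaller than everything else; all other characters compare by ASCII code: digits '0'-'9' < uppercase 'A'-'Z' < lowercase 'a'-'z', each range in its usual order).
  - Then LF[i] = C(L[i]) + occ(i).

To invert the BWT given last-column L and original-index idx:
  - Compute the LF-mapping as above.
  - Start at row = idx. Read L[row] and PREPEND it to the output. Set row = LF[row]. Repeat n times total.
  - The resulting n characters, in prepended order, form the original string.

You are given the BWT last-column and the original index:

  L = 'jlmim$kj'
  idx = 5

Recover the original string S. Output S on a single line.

LF mapping: 2 5 6 1 7 0 4 3
Walk LF starting at row 5, prepending L[row]:
  step 1: row=5, L[5]='$', prepend. Next row=LF[5]=0
  step 2: row=0, L[0]='j', prepend. Next row=LF[0]=2
  step 3: row=2, L[2]='m', prepend. Next row=LF[2]=6
  step 4: row=6, L[6]='k', prepend. Next row=LF[6]=4
  step 5: row=4, L[4]='m', prepend. Next row=LF[4]=7
  step 6: row=7, L[7]='j', prepend. Next row=LF[7]=3
  step 7: row=3, L[3]='i', prepend. Next row=LF[3]=1
  step 8: row=1, L[1]='l', prepend. Next row=LF[1]=5
Reversed output: lijmkmj$

Answer: lijmkmj$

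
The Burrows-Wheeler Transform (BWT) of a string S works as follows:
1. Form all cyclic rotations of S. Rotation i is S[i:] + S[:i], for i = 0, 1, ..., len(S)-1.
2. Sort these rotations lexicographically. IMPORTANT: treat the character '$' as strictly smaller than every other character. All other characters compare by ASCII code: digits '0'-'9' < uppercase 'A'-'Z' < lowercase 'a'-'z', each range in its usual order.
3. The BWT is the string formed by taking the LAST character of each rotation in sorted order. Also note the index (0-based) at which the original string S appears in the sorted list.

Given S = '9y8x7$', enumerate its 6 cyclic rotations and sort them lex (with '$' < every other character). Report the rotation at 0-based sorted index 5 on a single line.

Answer: y8x7$9

Derivation:
All 6 rotations (rotation i = S[i:]+S[:i]):
  rot[0] = 9y8x7$
  rot[1] = y8x7$9
  rot[2] = 8x7$9y
  rot[3] = x7$9y8
  rot[4] = 7$9y8x
  rot[5] = $9y8x7
Sorted (with $ < everything):
  sorted[0] = $9y8x7
  sorted[1] = 7$9y8x
  sorted[2] = 8x7$9y
  sorted[3] = 9y8x7$
  sorted[4] = x7$9y8
  sorted[5] = y8x7$9
sorted[5] = y8x7$9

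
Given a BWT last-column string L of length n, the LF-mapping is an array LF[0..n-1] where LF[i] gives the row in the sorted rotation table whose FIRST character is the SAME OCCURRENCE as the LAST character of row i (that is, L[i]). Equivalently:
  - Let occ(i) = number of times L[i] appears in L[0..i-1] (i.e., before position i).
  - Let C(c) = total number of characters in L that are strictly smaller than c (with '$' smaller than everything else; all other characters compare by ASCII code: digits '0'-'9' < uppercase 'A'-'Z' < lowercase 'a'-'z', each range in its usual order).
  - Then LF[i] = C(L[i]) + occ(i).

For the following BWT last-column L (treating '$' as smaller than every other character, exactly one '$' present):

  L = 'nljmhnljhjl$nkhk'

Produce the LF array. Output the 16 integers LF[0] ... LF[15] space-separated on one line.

Char counts: '$':1, 'h':3, 'j':3, 'k':2, 'l':3, 'm':1, 'n':3
C (first-col start): C('$')=0, C('h')=1, C('j')=4, C('k')=7, C('l')=9, C('m')=12, C('n')=13
L[0]='n': occ=0, LF[0]=C('n')+0=13+0=13
L[1]='l': occ=0, LF[1]=C('l')+0=9+0=9
L[2]='j': occ=0, LF[2]=C('j')+0=4+0=4
L[3]='m': occ=0, LF[3]=C('m')+0=12+0=12
L[4]='h': occ=0, LF[4]=C('h')+0=1+0=1
L[5]='n': occ=1, LF[5]=C('n')+1=13+1=14
L[6]='l': occ=1, LF[6]=C('l')+1=9+1=10
L[7]='j': occ=1, LF[7]=C('j')+1=4+1=5
L[8]='h': occ=1, LF[8]=C('h')+1=1+1=2
L[9]='j': occ=2, LF[9]=C('j')+2=4+2=6
L[10]='l': occ=2, LF[10]=C('l')+2=9+2=11
L[11]='$': occ=0, LF[11]=C('$')+0=0+0=0
L[12]='n': occ=2, LF[12]=C('n')+2=13+2=15
L[13]='k': occ=0, LF[13]=C('k')+0=7+0=7
L[14]='h': occ=2, LF[14]=C('h')+2=1+2=3
L[15]='k': occ=1, LF[15]=C('k')+1=7+1=8

Answer: 13 9 4 12 1 14 10 5 2 6 11 0 15 7 3 8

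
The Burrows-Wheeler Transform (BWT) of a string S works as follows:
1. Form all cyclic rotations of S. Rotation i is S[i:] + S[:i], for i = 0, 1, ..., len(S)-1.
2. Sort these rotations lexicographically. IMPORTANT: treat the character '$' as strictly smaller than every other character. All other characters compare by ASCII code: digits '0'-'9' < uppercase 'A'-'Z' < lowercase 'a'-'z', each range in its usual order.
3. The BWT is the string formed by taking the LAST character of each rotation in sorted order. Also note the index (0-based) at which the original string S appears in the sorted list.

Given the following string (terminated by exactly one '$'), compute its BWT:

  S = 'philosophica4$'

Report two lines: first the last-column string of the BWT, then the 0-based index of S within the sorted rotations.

Answer: 4acipphhislo$o
12

Derivation:
All 14 rotations (rotation i = S[i:]+S[:i]):
  rot[0] = philosophica4$
  rot[1] = hilosophica4$p
  rot[2] = ilosophica4$ph
  rot[3] = losophica4$phi
  rot[4] = osophica4$phil
  rot[5] = sophica4$philo
  rot[6] = ophica4$philos
  rot[7] = phica4$philoso
  rot[8] = hica4$philosop
  rot[9] = ica4$philosoph
  rot[10] = ca4$philosophi
  rot[11] = a4$philosophic
  rot[12] = 4$philosophica
  rot[13] = $philosophica4
Sorted (with $ < everything):
  sorted[0] = $philosophica4  (last char: '4')
  sorted[1] = 4$philosophica  (last char: 'a')
  sorted[2] = a4$philosophic  (last char: 'c')
  sorted[3] = ca4$philosophi  (last char: 'i')
  sorted[4] = hica4$philosop  (last char: 'p')
  sorted[5] = hilosophica4$p  (last char: 'p')
  sorted[6] = ica4$philosoph  (last char: 'h')
  sorted[7] = ilosophica4$ph  (last char: 'h')
  sorted[8] = losophica4$phi  (last char: 'i')
  sorted[9] = ophica4$philos  (last char: 's')
  sorted[10] = osophica4$phil  (last char: 'l')
  sorted[11] = phica4$philoso  (last char: 'o')
  sorted[12] = philosophica4$  (last char: '$')
  sorted[13] = sophica4$philo  (last char: 'o')
Last column: 4acipphhislo$o
Original string S is at sorted index 12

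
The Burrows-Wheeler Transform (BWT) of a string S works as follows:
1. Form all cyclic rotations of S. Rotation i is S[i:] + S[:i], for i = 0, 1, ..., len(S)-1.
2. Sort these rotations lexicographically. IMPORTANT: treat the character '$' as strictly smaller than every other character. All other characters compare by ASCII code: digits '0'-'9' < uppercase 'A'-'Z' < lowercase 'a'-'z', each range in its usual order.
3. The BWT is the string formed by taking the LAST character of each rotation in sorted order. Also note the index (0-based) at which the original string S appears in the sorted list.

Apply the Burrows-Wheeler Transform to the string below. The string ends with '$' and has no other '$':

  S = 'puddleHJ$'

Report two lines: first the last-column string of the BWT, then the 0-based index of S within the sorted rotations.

All 9 rotations (rotation i = S[i:]+S[:i]):
  rot[0] = puddleHJ$
  rot[1] = uddleHJ$p
  rot[2] = ddleHJ$pu
  rot[3] = dleHJ$pud
  rot[4] = leHJ$pudd
  rot[5] = eHJ$puddl
  rot[6] = HJ$puddle
  rot[7] = J$puddleH
  rot[8] = $puddleHJ
Sorted (with $ < everything):
  sorted[0] = $puddleHJ  (last char: 'J')
  sorted[1] = HJ$puddle  (last char: 'e')
  sorted[2] = J$puddleH  (last char: 'H')
  sorted[3] = ddleHJ$pu  (last char: 'u')
  sorted[4] = dleHJ$pud  (last char: 'd')
  sorted[5] = eHJ$puddl  (last char: 'l')
  sorted[6] = leHJ$pudd  (last char: 'd')
  sorted[7] = puddleHJ$  (last char: '$')
  sorted[8] = uddleHJ$p  (last char: 'p')
Last column: JeHudld$p
Original string S is at sorted index 7

Answer: JeHudld$p
7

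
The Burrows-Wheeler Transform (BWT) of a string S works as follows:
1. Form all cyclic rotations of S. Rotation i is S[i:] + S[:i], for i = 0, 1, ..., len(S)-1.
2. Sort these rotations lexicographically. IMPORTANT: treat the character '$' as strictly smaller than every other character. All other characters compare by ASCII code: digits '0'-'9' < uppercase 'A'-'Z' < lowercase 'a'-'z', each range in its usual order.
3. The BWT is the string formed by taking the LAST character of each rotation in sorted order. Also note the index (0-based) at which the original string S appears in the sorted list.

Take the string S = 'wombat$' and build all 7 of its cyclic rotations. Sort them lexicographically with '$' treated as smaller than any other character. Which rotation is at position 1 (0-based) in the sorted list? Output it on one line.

Answer: at$womb

Derivation:
All 7 rotations (rotation i = S[i:]+S[:i]):
  rot[0] = wombat$
  rot[1] = ombat$w
  rot[2] = mbat$wo
  rot[3] = bat$wom
  rot[4] = at$womb
  rot[5] = t$womba
  rot[6] = $wombat
Sorted (with $ < everything):
  sorted[0] = $wombat
  sorted[1] = at$womb
  sorted[2] = bat$wom
  sorted[3] = mbat$wo
  sorted[4] = ombat$w
  sorted[5] = t$womba
  sorted[6] = wombat$
sorted[1] = at$womb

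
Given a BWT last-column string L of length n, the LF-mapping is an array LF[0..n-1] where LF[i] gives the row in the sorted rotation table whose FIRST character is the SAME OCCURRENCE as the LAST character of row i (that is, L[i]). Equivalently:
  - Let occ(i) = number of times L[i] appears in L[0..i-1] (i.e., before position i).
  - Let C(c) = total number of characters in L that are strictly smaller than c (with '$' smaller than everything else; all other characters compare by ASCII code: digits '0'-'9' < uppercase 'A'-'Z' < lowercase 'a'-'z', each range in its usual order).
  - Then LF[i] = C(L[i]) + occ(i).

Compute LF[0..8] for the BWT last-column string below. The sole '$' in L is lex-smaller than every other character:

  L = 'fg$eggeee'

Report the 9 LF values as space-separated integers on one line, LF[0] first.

Char counts: '$':1, 'e':4, 'f':1, 'g':3
C (first-col start): C('$')=0, C('e')=1, C('f')=5, C('g')=6
L[0]='f': occ=0, LF[0]=C('f')+0=5+0=5
L[1]='g': occ=0, LF[1]=C('g')+0=6+0=6
L[2]='$': occ=0, LF[2]=C('$')+0=0+0=0
L[3]='e': occ=0, LF[3]=C('e')+0=1+0=1
L[4]='g': occ=1, LF[4]=C('g')+1=6+1=7
L[5]='g': occ=2, LF[5]=C('g')+2=6+2=8
L[6]='e': occ=1, LF[6]=C('e')+1=1+1=2
L[7]='e': occ=2, LF[7]=C('e')+2=1+2=3
L[8]='e': occ=3, LF[8]=C('e')+3=1+3=4

Answer: 5 6 0 1 7 8 2 3 4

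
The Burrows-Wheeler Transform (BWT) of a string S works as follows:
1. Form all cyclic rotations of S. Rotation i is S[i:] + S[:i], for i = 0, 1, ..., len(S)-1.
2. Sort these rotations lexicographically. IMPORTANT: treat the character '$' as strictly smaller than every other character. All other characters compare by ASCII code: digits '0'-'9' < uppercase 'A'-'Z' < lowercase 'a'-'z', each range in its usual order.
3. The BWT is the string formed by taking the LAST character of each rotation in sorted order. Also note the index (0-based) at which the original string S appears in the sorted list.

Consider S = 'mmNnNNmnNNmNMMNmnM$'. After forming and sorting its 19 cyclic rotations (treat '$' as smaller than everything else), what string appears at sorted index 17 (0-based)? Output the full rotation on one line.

All 19 rotations (rotation i = S[i:]+S[:i]):
  rot[0] = mmNnNNmnNNmNMMNmnM$
  rot[1] = mNnNNmnNNmNMMNmnM$m
  rot[2] = NnNNmnNNmNMMNmnM$mm
  rot[3] = nNNmnNNmNMMNmnM$mmN
  rot[4] = NNmnNNmNMMNmnM$mmNn
  rot[5] = NmnNNmNMMNmnM$mmNnN
  rot[6] = mnNNmNMMNmnM$mmNnNN
  rot[7] = nNNmNMMNmnM$mmNnNNm
  rot[8] = NNmNMMNmnM$mmNnNNmn
  rot[9] = NmNMMNmnM$mmNnNNmnN
  rot[10] = mNMMNmnM$mmNnNNmnNN
  rot[11] = NMMNmnM$mmNnNNmnNNm
  rot[12] = MMNmnM$mmNnNNmnNNmN
  rot[13] = MNmnM$mmNnNNmnNNmNM
  rot[14] = NmnM$mmNnNNmnNNmNMM
  rot[15] = mnM$mmNnNNmnNNmNMMN
  rot[16] = nM$mmNnNNmnNNmNMMNm
  rot[17] = M$mmNnNNmnNNmNMMNmn
  rot[18] = $mmNnNNmnNNmNMMNmnM
Sorted (with $ < everything):
  sorted[0] = $mmNnNNmnNNmNMMNmnM
  sorted[1] = M$mmNnNNmnNNmNMMNmn
  sorted[2] = MMNmnM$mmNnNNmnNNmN
  sorted[3] = MNmnM$mmNnNNmnNNmNM
  sorted[4] = NMMNmnM$mmNnNNmnNNm
  sorted[5] = NNmNMMNmnM$mmNnNNmn
  sorted[6] = NNmnNNmNMMNmnM$mmNn
  sorted[7] = NmNMMNmnM$mmNnNNmnN
  sorted[8] = NmnM$mmNnNNmnNNmNMM
  sorted[9] = NmnNNmNMMNmnM$mmNnN
  sorted[10] = NnNNmnNNmNMMNmnM$mm
  sorted[11] = mNMMNmnM$mmNnNNmnNN
  sorted[12] = mNnNNmnNNmNMMNmnM$m
  sorted[13] = mmNnNNmnNNmNMMNmnM$
  sorted[14] = mnM$mmNnNNmnNNmNMMN
  sorted[15] = mnNNmNMMNmnM$mmNnNN
  sorted[16] = nM$mmNnNNmnNNmNMMNm
  sorted[17] = nNNmNMMNmnM$mmNnNNm
  sorted[18] = nNNmnNNmNMMNmnM$mmN
sorted[17] = nNNmNMMNmnM$mmNnNNm

Answer: nNNmNMMNmnM$mmNnNNm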